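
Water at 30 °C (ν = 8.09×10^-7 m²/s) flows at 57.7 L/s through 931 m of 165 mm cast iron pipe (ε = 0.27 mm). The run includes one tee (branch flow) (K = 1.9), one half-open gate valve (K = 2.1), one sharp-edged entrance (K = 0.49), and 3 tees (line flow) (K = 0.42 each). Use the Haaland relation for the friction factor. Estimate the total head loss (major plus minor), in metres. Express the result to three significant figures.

V = 4Q/(πD²) = 2.698 m/s; V²/2g = 0.3711 m
Re = 5.50×10^5, ε/D = 0.00164 → f = 0.02260 (Haaland)
Major: h_f = f(L/D)·V²/2g = 0.02260·5642·0.3711 = 47.33 m
Minor: ΣK = 5.75; h_m = ΣK·V²/2g = 2.134 m
Total H_L = 47.33 + 2.134 = 49.46 m

H_L ≈ 49.5 m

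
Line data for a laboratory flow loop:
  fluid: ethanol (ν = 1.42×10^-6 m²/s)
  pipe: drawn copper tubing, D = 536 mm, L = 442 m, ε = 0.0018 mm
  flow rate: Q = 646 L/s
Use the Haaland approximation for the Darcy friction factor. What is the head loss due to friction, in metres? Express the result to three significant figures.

h_f ≈ 3.96 m

V = 4Q/(πD²) = 4·0.646/(π·0.536²) = 2.863 m/s
Re = VD/ν = 2.863·0.536/1.42×10^-6 = 1.08×10^6 → turbulent
ε/D = 0.0018/536 = 3.36×10^-6
Haaland: f = 0.01150
h_f = f(L/D)V²/(2g) = 0.01150·(442/0.536)·2.863²/(2·9.81) = 3.960 m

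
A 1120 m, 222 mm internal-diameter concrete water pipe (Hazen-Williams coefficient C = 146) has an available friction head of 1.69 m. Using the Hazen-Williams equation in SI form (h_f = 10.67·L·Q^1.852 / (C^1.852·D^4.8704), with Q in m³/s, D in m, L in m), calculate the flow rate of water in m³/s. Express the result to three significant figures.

Rearranging: Q = [h_f·C^1.852·D^4.8704 / (10.67·L)]^(1/1.852)
Q = [1.69·146^1.852·0.222^4.8704 / (10.67·1120)]^0.540 = 0.02327 m³/s

Q ≈ 0.0233 m³/s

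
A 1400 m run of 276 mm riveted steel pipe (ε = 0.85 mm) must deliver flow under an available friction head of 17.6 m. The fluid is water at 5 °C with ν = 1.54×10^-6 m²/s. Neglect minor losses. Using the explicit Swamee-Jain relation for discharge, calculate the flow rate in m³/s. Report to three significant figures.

Swamee-Jain (Type II): Q = -0.965·√(gD⁵h_f/L)·ln[ε/(3.7D) + √(3.17ν²L/(gD³h_f))]
√(gD⁵h_f/L) = √(9.81·0.276⁵·17.6/1400) = 0.01405
ε/(3.7D) = 8.32×10^-4; √(3.17ν²L/(gD³h_f)) = 5.38×10^-5
Q = -0.965·0.01405·ln(8.862×10^-4) = 0.09532 m³/s
Check: V = 1.59 m/s, Re = 2.86×10^5, f = 0.02697, h_f = 17.7 m ≈ 17.6 m ✓

Q ≈ 0.0953 m³/s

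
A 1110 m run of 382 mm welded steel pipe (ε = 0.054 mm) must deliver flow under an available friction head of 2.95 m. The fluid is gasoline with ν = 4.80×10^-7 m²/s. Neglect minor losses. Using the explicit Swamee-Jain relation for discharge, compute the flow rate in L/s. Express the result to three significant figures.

Q ≈ 136 L/s

Swamee-Jain (Type II): Q = -0.965·√(gD⁵h_f/L)·ln[ε/(3.7D) + √(3.17ν²L/(gD³h_f))]
√(gD⁵h_f/L) = √(9.81·0.382⁵·2.95/1110) = 0.01456
ε/(3.7D) = 3.82×10^-5; √(3.17ν²L/(gD³h_f)) = 2.24×10^-5
Q = -0.965·0.01456·ln(6.062×10^-5) = 0.1365 m³/s
Check: V = 1.19 m/s, Re = 9.48×10^5, f = 0.01413, h_f = 2.97 m ≈ 2.95 m ✓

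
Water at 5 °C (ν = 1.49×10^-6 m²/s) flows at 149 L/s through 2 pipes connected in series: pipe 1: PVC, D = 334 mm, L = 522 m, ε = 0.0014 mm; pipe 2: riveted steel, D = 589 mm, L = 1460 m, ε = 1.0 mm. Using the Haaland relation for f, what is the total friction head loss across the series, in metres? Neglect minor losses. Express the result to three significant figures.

H ≈ 4.05 m

Pipe 1: V = 1.701 m/s, Re = 3.81×10^5, ε/D = 4.19×10^-6, f = 0.01376, h_1 = f(L/D)V²/2g = 3.170 m
Pipe 2: V = 0.5468 m/s, Re = 2.16×10^5, ε/D = 0.00170, f = 0.02329, h_2 = f(L/D)V²/2g = 0.8799 m
Series → Q common, losses add: H = Σh = 4.050 m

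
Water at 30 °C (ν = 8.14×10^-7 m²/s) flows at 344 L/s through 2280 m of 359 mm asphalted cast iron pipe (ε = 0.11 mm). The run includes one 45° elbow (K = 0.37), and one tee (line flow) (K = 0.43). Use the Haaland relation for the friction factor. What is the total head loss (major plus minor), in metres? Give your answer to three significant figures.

H_L ≈ 58.3 m

V = 4Q/(πD²) = 3.398 m/s; V²/2g = 0.5887 m
Re = 1.50×10^6, ε/D = 3.06×10^-4 → f = 0.01546 (Haaland)
Major: h_f = f(L/D)·V²/2g = 0.01546·6351·0.5887 = 57.80 m
Minor: ΣK = 0.800; h_m = ΣK·V²/2g = 0.4709 m
Total H_L = 57.80 + 0.4709 = 58.28 m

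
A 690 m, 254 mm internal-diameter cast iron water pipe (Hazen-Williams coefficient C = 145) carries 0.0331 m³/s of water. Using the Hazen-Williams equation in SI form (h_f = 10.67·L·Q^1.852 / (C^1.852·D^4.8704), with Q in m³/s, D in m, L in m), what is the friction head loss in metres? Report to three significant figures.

h_f ≈ 1.05 m

h_f = 10.67·690·0.0331^1.852 / (145^1.852·0.254^4.8704) = 1.051 m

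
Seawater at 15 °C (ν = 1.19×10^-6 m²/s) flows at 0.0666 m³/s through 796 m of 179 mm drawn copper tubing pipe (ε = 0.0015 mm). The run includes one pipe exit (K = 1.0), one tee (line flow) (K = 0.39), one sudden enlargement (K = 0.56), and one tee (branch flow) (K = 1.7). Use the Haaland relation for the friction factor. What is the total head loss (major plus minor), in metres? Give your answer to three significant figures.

H_L ≈ 23.0 m

V = 4Q/(πD²) = 2.647 m/s; V²/2g = 0.3570 m
Re = 3.98×10^5, ε/D = 8.38×10^-6 → f = 0.01369 (Haaland)
Major: h_f = f(L/D)·V²/2g = 0.01369·4447·0.3570 = 21.74 m
Minor: ΣK = 3.65; h_m = ΣK·V²/2g = 1.303 m
Total H_L = 21.74 + 1.303 = 23.04 m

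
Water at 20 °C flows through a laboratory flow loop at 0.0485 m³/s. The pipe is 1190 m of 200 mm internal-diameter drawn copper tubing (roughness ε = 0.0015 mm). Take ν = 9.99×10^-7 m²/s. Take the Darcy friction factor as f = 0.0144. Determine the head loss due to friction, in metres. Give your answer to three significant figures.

V = 4Q/(πD²) = 4·0.0485/(π·0.200²) = 1.544 m/s
h_f = f(L/D)V²/(2g) = 0.01440·(1190/0.200)·1.544²/(2·9.81) = 10.41 m

h_f ≈ 10.4 m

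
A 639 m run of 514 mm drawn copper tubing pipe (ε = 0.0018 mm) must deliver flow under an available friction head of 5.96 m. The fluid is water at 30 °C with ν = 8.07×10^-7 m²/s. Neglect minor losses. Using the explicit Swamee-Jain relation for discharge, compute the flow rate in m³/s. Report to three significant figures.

Q ≈ 0.619 m³/s

Swamee-Jain (Type II): Q = -0.965·√(gD⁵h_f/L)·ln[ε/(3.7D) + √(3.17ν²L/(gD³h_f))]
√(gD⁵h_f/L) = √(9.81·0.514⁵·5.96/639) = 0.05729
ε/(3.7D) = 9.46×10^-7; √(3.17ν²L/(gD³h_f)) = 1.29×10^-5
Q = -0.965·0.05729·ln(1.384×10^-5) = 0.6186 m³/s
Check: V = 2.98 m/s, Re = 1.90×10^6, f = 0.01058, h_f = 5.96 m ≈ 5.96 m ✓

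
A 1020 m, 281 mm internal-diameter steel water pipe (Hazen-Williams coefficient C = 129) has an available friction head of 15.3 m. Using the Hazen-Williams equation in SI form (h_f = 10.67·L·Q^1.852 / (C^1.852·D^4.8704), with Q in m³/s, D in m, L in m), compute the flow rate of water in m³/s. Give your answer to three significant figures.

Q ≈ 0.132 m³/s

Rearranging: Q = [h_f·C^1.852·D^4.8704 / (10.67·L)]^(1/1.852)
Q = [15.3·129^1.852·0.281^4.8704 / (10.67·1020)]^0.540 = 0.1321 m³/s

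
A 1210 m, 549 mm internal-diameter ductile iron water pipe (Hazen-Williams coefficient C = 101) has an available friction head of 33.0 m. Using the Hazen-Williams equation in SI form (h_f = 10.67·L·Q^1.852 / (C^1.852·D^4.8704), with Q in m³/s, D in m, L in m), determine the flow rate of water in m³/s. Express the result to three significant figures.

Q ≈ 0.831 m³/s

Rearranging: Q = [h_f·C^1.852·D^4.8704 / (10.67·L)]^(1/1.852)
Q = [33.0·101^1.852·0.549^4.8704 / (10.67·1210)]^0.540 = 0.8311 m³/s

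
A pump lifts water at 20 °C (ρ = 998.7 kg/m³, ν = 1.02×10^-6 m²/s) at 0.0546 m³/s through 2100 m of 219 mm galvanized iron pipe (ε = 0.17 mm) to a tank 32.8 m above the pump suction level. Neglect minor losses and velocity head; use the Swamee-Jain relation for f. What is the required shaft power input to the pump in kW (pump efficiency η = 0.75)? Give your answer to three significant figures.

P_shaft ≈ 37.8 kW

V = 4Q/(πD²) = 1.449 m/s; Re = 3.11×10^5; ε/D = 7.76×10^-4; f = 0.01972
h_f = f(L/D)V²/2g = 20.25 m
Total head H = z + h_f = 32.8 + 20.25 = 53.05 m
P_hyd = ρgQH = 998.7·9.81·0.0546·53.05 = 28.38 kW
P_shaft = P_hyd/η = 28.38/0.75 = 37.84 kW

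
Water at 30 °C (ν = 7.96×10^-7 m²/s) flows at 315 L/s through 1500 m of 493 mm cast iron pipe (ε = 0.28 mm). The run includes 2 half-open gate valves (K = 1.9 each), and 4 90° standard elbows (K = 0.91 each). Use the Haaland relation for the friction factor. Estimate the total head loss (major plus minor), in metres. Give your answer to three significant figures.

V = 4Q/(πD²) = 1.650 m/s; V²/2g = 0.1388 m
Re = 1.02×10^6, ε/D = 5.68×10^-4 → f = 0.01761 (Haaland)
Major: h_f = f(L/D)·V²/2g = 0.01761·3043·0.1388 = 7.438 m
Minor: ΣK = 7.44; h_m = ΣK·V²/2g = 1.033 m
Total H_L = 7.438 + 1.033 = 8.471 m

H_L ≈ 8.47 m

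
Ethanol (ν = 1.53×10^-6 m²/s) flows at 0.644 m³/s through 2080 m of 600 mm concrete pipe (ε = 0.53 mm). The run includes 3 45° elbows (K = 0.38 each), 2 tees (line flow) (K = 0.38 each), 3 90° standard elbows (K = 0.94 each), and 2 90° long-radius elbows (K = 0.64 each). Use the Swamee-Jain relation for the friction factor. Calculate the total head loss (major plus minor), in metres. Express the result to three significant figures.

H_L ≈ 19.5 m

V = 4Q/(πD²) = 2.278 m/s; V²/2g = 0.2644 m
Re = 8.93×10^5, ε/D = 8.83×10^-4 → f = 0.01952 (Swamee-Jain)
Major: h_f = f(L/D)·V²/2g = 0.01952·3467·0.2644 = 17.90 m
Minor: ΣK = 6.00; h_m = ΣK·V²/2g = 1.586 m
Total H_L = 17.90 + 1.586 = 19.48 m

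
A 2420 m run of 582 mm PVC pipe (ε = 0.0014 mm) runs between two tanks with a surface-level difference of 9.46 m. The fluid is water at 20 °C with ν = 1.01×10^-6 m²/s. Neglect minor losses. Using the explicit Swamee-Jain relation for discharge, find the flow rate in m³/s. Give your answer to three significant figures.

Swamee-Jain (Type II): Q = -0.965·√(gD⁵h_f/L)·ln[ε/(3.7D) + √(3.17ν²L/(gD³h_f))]
√(gD⁵h_f/L) = √(9.81·0.582⁵·9.46/2420) = 0.05060
ε/(3.7D) = 6.50×10^-7; √(3.17ν²L/(gD³h_f)) = 2.07×10^-5
Q = -0.965·0.05060·ln(2.133×10^-5) = 0.5252 m³/s
Check: V = 1.97 m/s, Re = 1.14×10^6, f = 0.01142, h_f = 9.44 m ≈ 9.46 m ✓

Q ≈ 0.525 m³/s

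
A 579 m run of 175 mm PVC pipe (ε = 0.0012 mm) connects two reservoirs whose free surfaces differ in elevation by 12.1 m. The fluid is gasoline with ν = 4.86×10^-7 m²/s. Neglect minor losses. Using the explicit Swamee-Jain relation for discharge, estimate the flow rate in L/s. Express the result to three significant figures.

Q ≈ 58.7 L/s

Swamee-Jain (Type II): Q = -0.965·√(gD⁵h_f/L)·ln[ε/(3.7D) + √(3.17ν²L/(gD³h_f))]
√(gD⁵h_f/L) = √(9.81·0.175⁵·12.1/579) = 0.005801
ε/(3.7D) = 1.85×10^-6; √(3.17ν²L/(gD³h_f)) = 2.61×10^-5
Q = -0.965·0.005801·ln(2.796×10^-5) = 0.05869 m³/s
Check: V = 2.44 m/s, Re = 8.79×10^5, f = 0.01202, h_f = 12.1 m ≈ 12.1 m ✓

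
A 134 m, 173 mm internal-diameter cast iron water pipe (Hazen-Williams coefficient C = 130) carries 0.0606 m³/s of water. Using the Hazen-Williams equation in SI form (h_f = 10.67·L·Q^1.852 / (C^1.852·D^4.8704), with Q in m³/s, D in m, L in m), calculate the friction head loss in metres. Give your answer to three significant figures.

h_f ≈ 4.97 m

h_f = 10.67·134·0.0606^1.852 / (130^1.852·0.173^4.8704) = 4.971 m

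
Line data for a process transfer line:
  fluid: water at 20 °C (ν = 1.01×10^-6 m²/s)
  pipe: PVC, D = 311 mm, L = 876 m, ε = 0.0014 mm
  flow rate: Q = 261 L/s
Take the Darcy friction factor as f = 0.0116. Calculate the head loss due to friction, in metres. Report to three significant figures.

V = 4Q/(πD²) = 4·0.261/(π·0.311²) = 3.436 m/s
h_f = f(L/D)V²/(2g) = 0.01160·(876/0.311)·3.436²/(2·9.81) = 19.66 m

h_f ≈ 19.7 m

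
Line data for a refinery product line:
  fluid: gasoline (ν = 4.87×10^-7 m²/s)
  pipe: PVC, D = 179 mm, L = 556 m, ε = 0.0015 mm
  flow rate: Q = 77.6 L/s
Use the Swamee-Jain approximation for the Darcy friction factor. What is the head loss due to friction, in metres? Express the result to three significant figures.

V = 4Q/(πD²) = 4·0.0776/(π·0.179²) = 3.084 m/s
Re = VD/ν = 3.084·0.179/4.87×10^-7 = 1.13×10^6 → turbulent
ε/D = 0.0015/179 = 8.38×10^-6
Swamee-Jain: f = 0.01159
h_f = f(L/D)V²/(2g) = 0.01159·(556/0.179)·3.084²/(2·9.81) = 17.45 m

h_f ≈ 17.4 m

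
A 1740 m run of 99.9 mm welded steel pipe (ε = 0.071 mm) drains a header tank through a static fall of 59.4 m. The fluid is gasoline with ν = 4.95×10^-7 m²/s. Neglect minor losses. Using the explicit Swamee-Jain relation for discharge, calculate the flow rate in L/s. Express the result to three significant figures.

Q ≈ 14.7 L/s

Swamee-Jain (Type II): Q = -0.965·√(gD⁵h_f/L)·ln[ε/(3.7D) + √(3.17ν²L/(gD³h_f))]
√(gD⁵h_f/L) = √(9.81·0.0999⁵·59.4/1740) = 0.001825
ε/(3.7D) = 1.92×10^-4; √(3.17ν²L/(gD³h_f)) = 4.82×10^-5
Q = -0.965·0.001825·ln(2.403×10^-4) = 0.01468 m³/s
Check: V = 1.87 m/s, Re = 3.78×10^5, f = 0.01921, h_f = 59.8 m ≈ 59.4 m ✓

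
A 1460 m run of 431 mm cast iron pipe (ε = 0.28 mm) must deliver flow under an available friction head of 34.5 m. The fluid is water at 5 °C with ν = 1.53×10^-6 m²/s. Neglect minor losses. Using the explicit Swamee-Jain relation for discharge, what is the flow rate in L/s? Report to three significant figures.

Swamee-Jain (Type II): Q = -0.965·√(gD⁵h_f/L)·ln[ε/(3.7D) + √(3.17ν²L/(gD³h_f))]
√(gD⁵h_f/L) = √(9.81·0.431⁵·34.5/1460) = 0.05872
ε/(3.7D) = 1.76×10^-4; √(3.17ν²L/(gD³h_f)) = 2.00×10^-5
Q = -0.965·0.05872·ln(1.956×10^-4) = 0.4839 m³/s
Check: V = 3.32 m/s, Re = 9.34×10^5, f = 0.01827, h_f = 34.7 m ≈ 34.5 m ✓

Q ≈ 484 L/s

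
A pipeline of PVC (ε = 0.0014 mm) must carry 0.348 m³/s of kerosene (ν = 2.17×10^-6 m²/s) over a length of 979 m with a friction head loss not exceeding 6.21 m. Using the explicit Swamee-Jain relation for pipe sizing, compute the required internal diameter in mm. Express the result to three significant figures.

D ≈ 469 mm

Swamee-Jain (Type III): D = 0.66·[ε^1.25·(LQ²/(gh_f))^4.75 + ν·Q^9.4·(L/(gh_f))^5.2]^0.04
LQ²/(gh_f) = 1.946; L/(gh_f) = 16.07
Term 1 = ε^1.25·(…)^4.75 = 1.14×10^-6; Term 2 = ν·Q^9.4·(…)^5.2 = 1.99×10^-4
D = 0.66·(1.14×10^-6 + 1.99×10^-4)^0.04 = 0.4694 m = 469 mm
Check: V = 2.01 m/s, Re = 4.35×10^5, f = 0.01347, h_f = 5.79 m ≈ 6.21 m ✓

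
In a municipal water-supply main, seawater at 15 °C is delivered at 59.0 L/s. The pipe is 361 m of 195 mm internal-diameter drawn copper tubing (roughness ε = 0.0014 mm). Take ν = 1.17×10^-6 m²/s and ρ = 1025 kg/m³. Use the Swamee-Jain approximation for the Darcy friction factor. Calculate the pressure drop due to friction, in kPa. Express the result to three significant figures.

Δp ≈ 52.6 kPa

V = 4Q/(πD²) = 4·0.0590/(π·0.195²) = 1.976 m/s
Re = VD/ν = 1.976·0.195/1.17×10^-6 = 3.29×10^5 → turbulent
ε/D = 0.0014/195 = 7.18×10^-6
Swamee-Jain: f = 0.01422
h_f = f(L/D)V²/(2g) = 0.01422·(361/0.195)·1.976²/(2·9.81) = 5.235 m
Δp = ρg·h_f = 1025·9.81·5.235 = 52.64 kPa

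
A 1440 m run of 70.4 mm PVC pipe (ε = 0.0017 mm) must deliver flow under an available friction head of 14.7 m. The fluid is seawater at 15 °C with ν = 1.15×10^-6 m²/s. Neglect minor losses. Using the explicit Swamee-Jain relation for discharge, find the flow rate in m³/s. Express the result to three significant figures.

Q ≈ 0.00319 m³/s

Swamee-Jain (Type II): Q = -0.965·√(gD⁵h_f/L)·ln[ε/(3.7D) + √(3.17ν²L/(gD³h_f))]
√(gD⁵h_f/L) = √(9.81·0.0704⁵·14.7/1440) = 4.161×10^-4
ε/(3.7D) = 6.53×10^-6; √(3.17ν²L/(gD³h_f)) = 3.46×10^-4
Q = -0.965·4.161×10^-4·ln(3.529×10^-4) = 0.003192 m³/s
Check: V = 0.820 m/s, Re = 5.02×10^4, f = 0.02084, h_f = 14.6 m ≈ 14.7 m ✓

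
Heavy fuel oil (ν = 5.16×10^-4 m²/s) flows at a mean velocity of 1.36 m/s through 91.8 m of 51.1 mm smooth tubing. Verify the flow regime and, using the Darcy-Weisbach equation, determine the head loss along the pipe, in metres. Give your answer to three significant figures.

Re = VD/ν = 1.36·0.05110/5.16×10^-4 = 135 → laminar (Re < 2300)
f = 64/Re = 0.4752
h_f = f(L/D)V²/(2g) = 0.4752·(91.8/0.05110)·1.36²/(2·9.81) = 80.48 m

h_f ≈ 80.5 m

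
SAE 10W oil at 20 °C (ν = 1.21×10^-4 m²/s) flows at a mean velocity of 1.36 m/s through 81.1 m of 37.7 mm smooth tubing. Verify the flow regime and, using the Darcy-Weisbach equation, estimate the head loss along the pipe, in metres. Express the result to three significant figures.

Re = VD/ν = 1.36·0.03770/1.21×10^-4 = 424 → laminar (Re < 2300)
f = 64/Re = 0.1510
h_f = f(L/D)V²/(2g) = 0.1510·(81.1/0.03770)·1.36²/(2·9.81) = 30.63 m

h_f ≈ 30.6 m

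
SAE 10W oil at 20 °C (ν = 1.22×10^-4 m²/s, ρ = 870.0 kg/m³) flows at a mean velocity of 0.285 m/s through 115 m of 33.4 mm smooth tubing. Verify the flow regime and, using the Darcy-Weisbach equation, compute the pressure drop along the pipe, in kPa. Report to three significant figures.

Δp ≈ 99.8 kPa

Re = VD/ν = 0.285·0.03340/1.22×10^-4 = 78.0 → laminar (Re < 2300)
f = 64/Re = 0.8203
h_f = f(L/D)V²/(2g) = 0.8203·(115/0.03340)·0.285²/(2·9.81) = 11.69 m
Δp = ρg·h_f = 870.0·9.81·11.69 = 99.79 kPa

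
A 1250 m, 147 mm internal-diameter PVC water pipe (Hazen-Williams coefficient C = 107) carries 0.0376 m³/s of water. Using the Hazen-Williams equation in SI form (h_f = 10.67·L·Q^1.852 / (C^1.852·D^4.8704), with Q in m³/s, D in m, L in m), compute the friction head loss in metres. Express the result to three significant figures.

h_f ≈ 60.7 m

h_f = 10.67·1250·0.0376^1.852 / (107^1.852·0.147^4.8704) = 60.73 m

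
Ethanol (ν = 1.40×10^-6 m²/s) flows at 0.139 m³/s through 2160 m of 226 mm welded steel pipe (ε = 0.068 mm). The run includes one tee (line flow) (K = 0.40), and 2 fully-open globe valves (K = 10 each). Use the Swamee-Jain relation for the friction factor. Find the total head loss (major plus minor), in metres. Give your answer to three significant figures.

H_L ≈ 108 m

V = 4Q/(πD²) = 3.465 m/s; V²/2g = 0.6120 m
Re = 5.59×10^5, ε/D = 3.01×10^-4 → f = 0.01626 (Swamee-Jain)
Major: h_f = f(L/D)·V²/2g = 0.01626·9558·0.6120 = 95.09 m
Minor: ΣK = 20.4; h_m = ΣK·V²/2g = 12.48 m
Total H_L = 95.09 + 12.48 = 107.6 m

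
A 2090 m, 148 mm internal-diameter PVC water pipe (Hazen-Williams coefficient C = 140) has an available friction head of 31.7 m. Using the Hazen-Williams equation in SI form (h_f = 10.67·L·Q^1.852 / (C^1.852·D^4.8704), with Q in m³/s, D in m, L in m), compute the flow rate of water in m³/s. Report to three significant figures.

Q ≈ 0.0267 m³/s

Rearranging: Q = [h_f·C^1.852·D^4.8704 / (10.67·L)]^(1/1.852)
Q = [31.7·140^1.852·0.148^4.8704 / (10.67·2090)]^0.540 = 0.02671 m³/s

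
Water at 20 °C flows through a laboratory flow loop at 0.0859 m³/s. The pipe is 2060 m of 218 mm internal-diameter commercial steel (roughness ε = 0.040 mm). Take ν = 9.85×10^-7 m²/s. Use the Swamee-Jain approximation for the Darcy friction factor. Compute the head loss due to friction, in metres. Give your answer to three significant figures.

V = 4Q/(πD²) = 4·0.0859/(π·0.218²) = 2.301 m/s
Re = VD/ν = 2.301·0.218/9.85×10^-7 = 5.09×10^5 → turbulent
ε/D = 0.040/218 = 1.83×10^-4
Swamee-Jain: f = 0.01533
h_f = f(L/D)V²/(2g) = 0.01533·(2060/0.218)·2.301²/(2·9.81) = 39.10 m

h_f ≈ 39.1 m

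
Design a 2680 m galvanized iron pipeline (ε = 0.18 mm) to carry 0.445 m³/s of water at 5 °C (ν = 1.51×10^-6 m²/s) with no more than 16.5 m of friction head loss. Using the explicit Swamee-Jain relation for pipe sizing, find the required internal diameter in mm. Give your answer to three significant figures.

Swamee-Jain (Type III): D = 0.66·[ε^1.25·(LQ²/(gh_f))^4.75 + ν·Q^9.4·(L/(gh_f))^5.2]^0.04
LQ²/(gh_f) = 3.279; L/(gh_f) = 16.56
Term 1 = ε^1.25·(…)^4.75 = 0.00587; Term 2 = ν·Q^9.4·(…)^5.2 = 0.00163
D = 0.66·(0.00587 + 0.00163)^0.04 = 0.5427 m = 543 mm
Check: V = 1.92 m/s, Re = 6.91×10^5, f = 0.01631, h_f = 15.2 m ≈ 16.5 m ✓

D ≈ 543 mm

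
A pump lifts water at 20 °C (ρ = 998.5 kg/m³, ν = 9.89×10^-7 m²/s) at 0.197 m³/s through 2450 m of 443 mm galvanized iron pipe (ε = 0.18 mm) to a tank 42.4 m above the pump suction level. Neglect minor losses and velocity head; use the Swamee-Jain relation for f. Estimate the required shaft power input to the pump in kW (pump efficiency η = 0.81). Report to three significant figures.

V = 4Q/(πD²) = 1.278 m/s; Re = 5.73×10^5; ε/D = 4.06×10^-4; f = 0.01703
h_f = f(L/D)V²/2g = 7.844 m
Total head H = z + h_f = 42.4 + 7.844 = 50.24 m
P_hyd = ρgQH = 998.5·9.81·0.197·50.24 = 96.95 kW
P_shaft = P_hyd/η = 96.95/0.81 = 119.7 kW

P_shaft ≈ 120 kW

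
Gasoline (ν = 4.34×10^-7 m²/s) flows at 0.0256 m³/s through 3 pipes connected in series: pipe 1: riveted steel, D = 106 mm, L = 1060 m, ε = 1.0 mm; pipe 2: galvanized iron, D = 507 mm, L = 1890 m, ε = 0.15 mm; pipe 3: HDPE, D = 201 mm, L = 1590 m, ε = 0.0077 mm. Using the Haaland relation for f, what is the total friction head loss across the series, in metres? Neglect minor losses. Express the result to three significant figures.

H ≈ 164 m

Pipe 1: V = 2.901 m/s, Re = 7.09×10^5, ε/D = 0.00943, f = 0.03732, h_1 = f(L/D)V²/2g = 160.1 m
Pipe 2: V = 0.1268 m/s, Re = 1.48×10^5, ε/D = 2.96×10^-4, f = 0.01813, h_2 = f(L/D)V²/2g = 0.05540 m
Pipe 3: V = 0.8068 m/s, Re = 3.74×10^5, ε/D = 3.83×10^-5, f = 0.01415, h_3 = f(L/D)V²/2g = 3.714 m
Series → Q common, losses add: H = Σh = 163.9 m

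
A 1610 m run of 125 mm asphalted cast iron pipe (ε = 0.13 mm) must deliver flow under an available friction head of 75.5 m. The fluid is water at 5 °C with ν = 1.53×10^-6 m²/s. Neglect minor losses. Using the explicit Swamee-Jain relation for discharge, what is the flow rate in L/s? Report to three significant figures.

Swamee-Jain (Type II): Q = -0.965·√(gD⁵h_f/L)·ln[ε/(3.7D) + √(3.17ν²L/(gD³h_f))]
√(gD⁵h_f/L) = √(9.81·0.125⁵·75.5/1610) = 0.003747
ε/(3.7D) = 2.81×10^-4; √(3.17ν²L/(gD³h_f)) = 9.09×10^-5
Q = -0.965·0.003747·ln(3.720×10^-4) = 0.02855 m³/s
Check: V = 2.33 m/s, Re = 1.90×10^5, f = 0.02141, h_f = 76.1 m ≈ 75.5 m ✓

Q ≈ 28.6 L/s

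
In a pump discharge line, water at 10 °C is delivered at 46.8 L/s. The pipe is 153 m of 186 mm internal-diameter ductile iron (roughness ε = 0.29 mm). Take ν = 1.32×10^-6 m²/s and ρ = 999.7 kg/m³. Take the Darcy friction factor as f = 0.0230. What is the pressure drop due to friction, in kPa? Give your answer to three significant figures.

V = 4Q/(πD²) = 4·0.0468/(π·0.186²) = 1.722 m/s
h_f = f(L/D)V²/(2g) = 0.02300·(153/0.186)·1.722²/(2·9.81) = 2.861 m
Δp = ρg·h_f = 999.7·9.81·2.861 = 28.05 kPa

Δp ≈ 28.1 kPa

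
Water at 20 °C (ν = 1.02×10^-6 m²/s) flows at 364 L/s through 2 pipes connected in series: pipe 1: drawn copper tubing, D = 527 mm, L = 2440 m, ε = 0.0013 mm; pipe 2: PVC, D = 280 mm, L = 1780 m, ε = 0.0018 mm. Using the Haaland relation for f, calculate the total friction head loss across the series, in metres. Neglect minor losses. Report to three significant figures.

H ≈ 131 m

Pipe 1: V = 1.669 m/s, Re = 8.62×10^5, ε/D = 2.47×10^-6, f = 0.01192, h_1 = f(L/D)V²/2g = 7.831 m
Pipe 2: V = 5.911 m/s, Re = 1.62×10^6, ε/D = 6.43×10^-6, f = 0.01086, h_2 = f(L/D)V²/2g = 122.9 m
Series → Q common, losses add: H = Σh = 130.8 m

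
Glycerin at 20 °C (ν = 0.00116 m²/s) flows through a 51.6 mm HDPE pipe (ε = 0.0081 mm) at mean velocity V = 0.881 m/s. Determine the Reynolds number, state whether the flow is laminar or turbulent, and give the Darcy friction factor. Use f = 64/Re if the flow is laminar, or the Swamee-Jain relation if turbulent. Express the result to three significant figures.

Re = VD/ν = 0.8810·0.0516/0.00116 = 39.2
Re < 2300 → laminar → f = 64/Re = 1.633

Re ≈ 39.2; laminar; f = 64/Re ≈ 1.63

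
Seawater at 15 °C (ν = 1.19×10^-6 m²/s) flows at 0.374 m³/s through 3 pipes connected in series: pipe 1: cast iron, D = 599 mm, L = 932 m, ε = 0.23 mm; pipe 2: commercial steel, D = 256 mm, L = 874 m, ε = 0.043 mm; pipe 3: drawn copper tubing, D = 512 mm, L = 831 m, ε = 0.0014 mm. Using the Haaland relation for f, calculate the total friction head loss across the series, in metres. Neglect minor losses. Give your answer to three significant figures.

H ≈ 133 m

Pipe 1: V = 1.327 m/s, Re = 6.68×10^5, ε/D = 3.84×10^-4, f = 0.01656, h_1 = f(L/D)V²/2g = 2.313 m
Pipe 2: V = 7.266 m/s, Re = 1.56×10^6, ε/D = 1.68×10^-4, f = 0.01392, h_2 = f(L/D)V²/2g = 127.8 m
Pipe 3: V = 1.817 m/s, Re = 7.82×10^5, ε/D = 2.73×10^-6, f = 0.01212, h_3 = f(L/D)V²/2g = 3.308 m
Series → Q common, losses add: H = Σh = 133.5 m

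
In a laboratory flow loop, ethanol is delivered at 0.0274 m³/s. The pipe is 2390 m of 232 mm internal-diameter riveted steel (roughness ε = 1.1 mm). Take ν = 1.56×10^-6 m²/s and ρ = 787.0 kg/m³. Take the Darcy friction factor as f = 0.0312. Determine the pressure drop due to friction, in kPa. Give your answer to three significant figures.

V = 4Q/(πD²) = 4·0.0274/(π·0.232²) = 0.6482 m/s
h_f = f(L/D)V²/(2g) = 0.03120·(2390/0.232)·0.6482²/(2·9.81) = 6.882 m
Δp = ρg·h_f = 787.0·9.81·6.882 = 53.13 kPa

Δp ≈ 53.1 kPa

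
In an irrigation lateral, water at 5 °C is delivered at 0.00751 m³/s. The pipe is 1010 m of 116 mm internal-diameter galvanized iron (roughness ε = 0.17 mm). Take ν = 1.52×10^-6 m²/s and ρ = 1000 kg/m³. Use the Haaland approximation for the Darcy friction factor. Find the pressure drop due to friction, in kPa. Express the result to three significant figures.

V = 4Q/(πD²) = 4·0.00751/(π·0.116²) = 0.7106 m/s
Re = VD/ν = 0.7106·0.116/1.52×10^-6 = 5.42×10^4 → turbulent
ε/D = 0.17/116 = 0.00147
Haaland: f = 0.02476
h_f = f(L/D)V²/(2g) = 0.02476·(1010/0.116)·0.7106²/(2·9.81) = 5.548 m
Δp = ρg·h_f = 1000·9.81·5.548 = 54.43 kPa

Δp ≈ 54.4 kPa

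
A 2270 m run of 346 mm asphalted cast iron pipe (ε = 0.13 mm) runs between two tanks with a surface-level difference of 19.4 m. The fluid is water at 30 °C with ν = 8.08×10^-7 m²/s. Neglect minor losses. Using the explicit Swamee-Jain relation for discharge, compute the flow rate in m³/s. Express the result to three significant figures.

Q ≈ 0.177 m³/s

Swamee-Jain (Type II): Q = -0.965·√(gD⁵h_f/L)·ln[ε/(3.7D) + √(3.17ν²L/(gD³h_f))]
√(gD⁵h_f/L) = √(9.81·0.346⁵·19.4/2270) = 0.02039
ε/(3.7D) = 1.02×10^-4; √(3.17ν²L/(gD³h_f)) = 2.44×10^-5
Q = -0.965·0.02039·ln(1.260×10^-4) = 0.1767 m³/s
Check: V = 1.88 m/s, Re = 8.05×10^5, f = 0.01654, h_f = 19.5 m ≈ 19.4 m ✓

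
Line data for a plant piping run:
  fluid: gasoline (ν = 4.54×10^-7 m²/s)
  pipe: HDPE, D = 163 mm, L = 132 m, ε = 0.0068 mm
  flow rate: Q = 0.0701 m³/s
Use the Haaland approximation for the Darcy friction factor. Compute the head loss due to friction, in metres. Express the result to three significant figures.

h_f ≈ 5.64 m

V = 4Q/(πD²) = 4·0.0701/(π·0.163²) = 3.359 m/s
Re = VD/ν = 3.359·0.163/4.54×10^-7 = 1.21×10^6 → turbulent
ε/D = 0.0068/163 = 4.17×10^-5
Haaland: f = 0.01211
h_f = f(L/D)V²/(2g) = 0.01211·(132/0.163)·3.359²/(2·9.81) = 5.640 m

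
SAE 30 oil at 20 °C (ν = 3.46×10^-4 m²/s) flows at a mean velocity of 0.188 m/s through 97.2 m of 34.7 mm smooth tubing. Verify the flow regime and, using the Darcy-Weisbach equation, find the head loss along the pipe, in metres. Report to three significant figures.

h_f ≈ 17.1 m

Re = VD/ν = 0.188·0.03470/3.46×10^-4 = 18.9 → laminar (Re < 2300)
f = 64/Re = 3.394
h_f = f(L/D)V²/(2g) = 3.394·(97.2/0.03470)·0.188²/(2·9.81) = 17.13 m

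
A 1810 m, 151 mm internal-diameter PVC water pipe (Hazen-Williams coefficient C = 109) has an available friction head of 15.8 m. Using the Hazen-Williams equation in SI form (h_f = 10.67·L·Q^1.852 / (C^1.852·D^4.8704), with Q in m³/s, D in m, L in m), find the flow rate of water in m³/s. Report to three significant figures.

Q ≈ 0.0163 m³/s

Rearranging: Q = [h_f·C^1.852·D^4.8704 / (10.67·L)]^(1/1.852)
Q = [15.8·109^1.852·0.151^4.8704 / (10.67·1810)]^0.540 = 0.01627 m³/s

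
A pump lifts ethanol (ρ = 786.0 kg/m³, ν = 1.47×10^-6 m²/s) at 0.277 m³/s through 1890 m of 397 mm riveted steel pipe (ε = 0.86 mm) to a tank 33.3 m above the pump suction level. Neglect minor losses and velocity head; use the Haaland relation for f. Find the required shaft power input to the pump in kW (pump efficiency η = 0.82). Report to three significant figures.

P_shaft ≈ 163 kW

V = 4Q/(πD²) = 2.238 m/s; Re = 6.04×10^5; ε/D = 0.00217; f = 0.02423
h_f = f(L/D)V²/2g = 29.44 m
Total head H = z + h_f = 33.3 + 29.44 = 62.74 m
P_hyd = ρgQH = 786.0·9.81·0.277·62.74 = 134.0 kW
P_shaft = P_hyd/η = 134.0/0.82 = 163.4 kW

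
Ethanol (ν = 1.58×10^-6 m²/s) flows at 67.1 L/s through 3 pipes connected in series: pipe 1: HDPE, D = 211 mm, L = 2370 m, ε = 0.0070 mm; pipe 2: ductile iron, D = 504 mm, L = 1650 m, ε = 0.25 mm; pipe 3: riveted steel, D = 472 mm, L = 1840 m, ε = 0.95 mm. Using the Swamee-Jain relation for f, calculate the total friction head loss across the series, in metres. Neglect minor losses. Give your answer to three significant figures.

H ≈ 33.1 m

Pipe 1: V = 1.919 m/s, Re = 2.56×10^5, ε/D = 3.32×10^-5, f = 0.01516, h_1 = f(L/D)V²/2g = 31.95 m
Pipe 2: V = 0.3363 m/s, Re = 1.07×10^5, ε/D = 4.96×10^-4, f = 0.02022, h_2 = f(L/D)V²/2g = 0.3816 m
Pipe 3: V = 0.3835 m/s, Re = 1.15×10^5, ε/D = 0.00201, f = 0.02516, h_3 = f(L/D)V²/2g = 0.7352 m
Series → Q common, losses add: H = Σh = 33.07 m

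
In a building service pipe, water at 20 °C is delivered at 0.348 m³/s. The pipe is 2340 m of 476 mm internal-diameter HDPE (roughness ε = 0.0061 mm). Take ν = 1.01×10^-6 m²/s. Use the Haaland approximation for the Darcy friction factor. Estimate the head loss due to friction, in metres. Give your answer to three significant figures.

V = 4Q/(πD²) = 4·0.348/(π·0.476²) = 1.956 m/s
Re = VD/ν = 1.956·0.476/1.01×10^-6 = 9.22×10^5 → turbulent
ε/D = 0.0061/476 = 1.28×10^-5
Haaland: f = 0.01197
h_f = f(L/D)V²/(2g) = 0.01197·(2340/0.476)·1.956²/(2·9.81) = 11.47 m

h_f ≈ 11.5 m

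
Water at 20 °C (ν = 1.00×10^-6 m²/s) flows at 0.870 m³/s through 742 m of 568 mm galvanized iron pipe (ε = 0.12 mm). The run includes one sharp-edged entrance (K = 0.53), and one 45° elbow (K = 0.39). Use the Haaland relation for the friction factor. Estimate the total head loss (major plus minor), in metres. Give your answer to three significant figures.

V = 4Q/(πD²) = 3.433 m/s; V²/2g = 0.6009 m
Re = 1.95×10^6, ε/D = 2.11×10^-4 → f = 0.01435 (Haaland)
Major: h_f = f(L/D)·V²/2g = 0.01435·1306·0.6009 = 11.26 m
Minor: ΣK = 0.920; h_m = ΣK·V²/2g = 0.5528 m
Total H_L = 11.26 + 0.5528 = 11.82 m

H_L ≈ 11.8 m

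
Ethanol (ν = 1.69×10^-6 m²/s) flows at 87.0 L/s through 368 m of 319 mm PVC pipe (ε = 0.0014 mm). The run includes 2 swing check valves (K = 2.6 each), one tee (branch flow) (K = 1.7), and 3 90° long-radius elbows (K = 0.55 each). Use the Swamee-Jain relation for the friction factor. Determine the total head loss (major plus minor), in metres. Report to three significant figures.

H_L ≈ 1.60 m

V = 4Q/(πD²) = 1.089 m/s; V²/2g = 0.06039 m
Re = 2.05×10^5, ε/D = 4.39×10^-6 → f = 0.01549 (Swamee-Jain)
Major: h_f = f(L/D)·V²/2g = 0.01549·1154·0.06039 = 1.079 m
Minor: ΣK = 8.55; h_m = ΣK·V²/2g = 0.5164 m
Total H_L = 1.079 + 0.5164 = 1.596 m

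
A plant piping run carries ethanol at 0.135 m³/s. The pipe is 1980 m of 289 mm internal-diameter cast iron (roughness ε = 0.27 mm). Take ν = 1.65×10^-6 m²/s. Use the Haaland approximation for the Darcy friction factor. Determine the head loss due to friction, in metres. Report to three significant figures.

h_f ≈ 29.7 m

V = 4Q/(πD²) = 4·0.135/(π·0.289²) = 2.058 m/s
Re = VD/ν = 2.058·0.289/1.65×10^-6 = 3.60×10^5 → turbulent
ε/D = 0.27/289 = 9.34×10^-4
Haaland: f = 0.02010
h_f = f(L/D)V²/(2g) = 0.02010·(1980/0.289)·2.058²/(2·9.81) = 29.73 m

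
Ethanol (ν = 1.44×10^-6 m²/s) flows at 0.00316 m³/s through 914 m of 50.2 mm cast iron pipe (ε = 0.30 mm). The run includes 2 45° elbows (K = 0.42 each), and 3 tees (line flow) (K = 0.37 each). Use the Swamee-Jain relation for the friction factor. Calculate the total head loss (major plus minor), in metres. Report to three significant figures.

H_L ≈ 80.4 m

V = 4Q/(πD²) = 1.597 m/s; V²/2g = 0.1299 m
Re = 5.57×10^4, ε/D = 0.00598 → f = 0.03389 (Swamee-Jain)
Major: h_f = f(L/D)·V²/2g = 0.03389·18207·0.1299 = 80.16 m
Minor: ΣK = 1.95; h_m = ΣK·V²/2g = 0.2533 m
Total H_L = 80.16 + 0.2533 = 80.42 m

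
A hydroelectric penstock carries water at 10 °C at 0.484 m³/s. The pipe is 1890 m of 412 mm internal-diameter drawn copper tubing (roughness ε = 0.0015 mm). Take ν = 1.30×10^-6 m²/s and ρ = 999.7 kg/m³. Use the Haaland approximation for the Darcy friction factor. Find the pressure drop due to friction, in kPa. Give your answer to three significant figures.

Δp ≈ 344 kPa

V = 4Q/(πD²) = 4·0.484/(π·0.412²) = 3.630 m/s
Re = VD/ν = 3.630·0.412/1.30×10^-6 = 1.15×10^6 → turbulent
ε/D = 0.0015/412 = 3.64×10^-6
Haaland: f = 0.01138
h_f = f(L/D)V²/(2g) = 0.01138·(1890/0.412)·3.630²/(2·9.81) = 35.08 m
Δp = ρg·h_f = 999.7·9.81·35.08 = 344.1 kPa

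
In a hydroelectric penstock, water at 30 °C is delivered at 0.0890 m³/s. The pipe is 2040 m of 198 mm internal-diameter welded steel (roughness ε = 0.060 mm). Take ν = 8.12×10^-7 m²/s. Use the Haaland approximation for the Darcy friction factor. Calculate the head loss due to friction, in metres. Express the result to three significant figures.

h_f ≈ 69.6 m

V = 4Q/(πD²) = 4·0.0890/(π·0.198²) = 2.890 m/s
Re = VD/ν = 2.890·0.198/8.12×10^-7 = 7.05×10^5 → turbulent
ε/D = 0.060/198 = 3.03×10^-4
Haaland: f = 0.01587
h_f = f(L/D)V²/(2g) = 0.01587·(2040/0.198)·2.890²/(2·9.81) = 69.62 m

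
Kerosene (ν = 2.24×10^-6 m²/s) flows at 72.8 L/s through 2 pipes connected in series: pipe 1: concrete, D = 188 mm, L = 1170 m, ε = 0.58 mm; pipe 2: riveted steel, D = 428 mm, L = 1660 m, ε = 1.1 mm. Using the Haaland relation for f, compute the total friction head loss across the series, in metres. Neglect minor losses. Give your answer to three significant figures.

H ≈ 60.2 m

Pipe 1: V = 2.623 m/s, Re = 2.20×10^5, ε/D = 0.00309, f = 0.02696, h_1 = f(L/D)V²/2g = 58.82 m
Pipe 2: V = 0.5060 m/s, Re = 9.67×10^4, ε/D = 0.00257, f = 0.02645, h_2 = f(L/D)V²/2g = 1.339 m
Series → Q common, losses add: H = Σh = 60.16 m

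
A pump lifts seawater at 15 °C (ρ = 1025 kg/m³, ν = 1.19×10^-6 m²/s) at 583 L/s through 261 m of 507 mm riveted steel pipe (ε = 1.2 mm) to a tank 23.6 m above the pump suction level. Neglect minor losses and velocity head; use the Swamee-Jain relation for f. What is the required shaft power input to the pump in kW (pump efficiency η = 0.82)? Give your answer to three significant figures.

V = 4Q/(πD²) = 2.888 m/s; Re = 1.23×10^6; ε/D = 0.00237; f = 0.02470
h_f = f(L/D)V²/2g = 5.405 m
Total head H = z + h_f = 23.6 + 5.405 = 29.00 m
P_hyd = ρgQH = 1025·9.81·0.583·29.00 = 170.0 kW
P_shaft = P_hyd/η = 170.0/0.82 = 207.4 kW

P_shaft ≈ 207 kW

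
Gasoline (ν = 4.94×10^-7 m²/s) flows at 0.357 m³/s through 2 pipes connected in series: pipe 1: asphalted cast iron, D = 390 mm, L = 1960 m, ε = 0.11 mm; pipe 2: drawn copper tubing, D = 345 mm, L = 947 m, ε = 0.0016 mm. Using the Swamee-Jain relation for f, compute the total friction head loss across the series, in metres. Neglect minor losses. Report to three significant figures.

H ≈ 55.3 m

Pipe 1: V = 2.988 m/s, Re = 2.36×10^6, ε/D = 2.82×10^-4, f = 0.01515, h_1 = f(L/D)V²/2g = 34.67 m
Pipe 2: V = 3.819 m/s, Re = 2.67×10^6, ε/D = 4.64×10^-6, f = 0.01012, h_2 = f(L/D)V²/2g = 20.65 m
Series → Q common, losses add: H = Σh = 55.32 m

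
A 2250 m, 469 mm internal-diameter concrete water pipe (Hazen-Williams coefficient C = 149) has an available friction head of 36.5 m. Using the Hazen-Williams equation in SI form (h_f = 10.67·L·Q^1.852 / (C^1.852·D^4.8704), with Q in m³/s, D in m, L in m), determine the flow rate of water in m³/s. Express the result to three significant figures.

Q ≈ 0.612 m³/s

Rearranging: Q = [h_f·C^1.852·D^4.8704 / (10.67·L)]^(1/1.852)
Q = [36.5·149^1.852·0.469^4.8704 / (10.67·2250)]^0.540 = 0.6121 m³/s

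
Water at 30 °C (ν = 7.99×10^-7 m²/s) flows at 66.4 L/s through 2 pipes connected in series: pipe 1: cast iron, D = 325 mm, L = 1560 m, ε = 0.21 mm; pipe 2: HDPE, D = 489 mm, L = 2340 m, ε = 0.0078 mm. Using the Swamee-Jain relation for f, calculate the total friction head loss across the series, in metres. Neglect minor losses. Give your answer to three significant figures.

Pipe 1: V = 0.8004 m/s, Re = 3.26×10^5, ε/D = 6.46×10^-4, f = 0.01903, h_1 = f(L/D)V²/2g = 2.983 m
Pipe 2: V = 0.3536 m/s, Re = 2.16×10^5, ε/D = 1.60×10^-5, f = 0.01545, h_2 = f(L/D)V²/2g = 0.4710 m
Series → Q common, losses add: H = Σh = 3.454 m

H ≈ 3.45 m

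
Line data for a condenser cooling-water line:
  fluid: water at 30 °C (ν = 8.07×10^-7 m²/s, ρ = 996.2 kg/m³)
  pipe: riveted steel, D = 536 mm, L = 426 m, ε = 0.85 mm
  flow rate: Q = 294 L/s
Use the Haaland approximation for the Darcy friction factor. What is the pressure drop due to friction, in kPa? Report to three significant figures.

Δp ≈ 15.0 kPa

V = 4Q/(πD²) = 4·0.294/(π·0.536²) = 1.303 m/s
Re = VD/ν = 1.303·0.536/8.07×10^-7 = 8.65×10^5 → turbulent
ε/D = 0.85/536 = 0.00159
Haaland: f = 0.02230
h_f = f(L/D)V²/(2g) = 0.02230·(426/0.536)·1.303²/(2·9.81) = 1.534 m
Δp = ρg·h_f = 996.2·9.81·1.534 = 14.99 kPa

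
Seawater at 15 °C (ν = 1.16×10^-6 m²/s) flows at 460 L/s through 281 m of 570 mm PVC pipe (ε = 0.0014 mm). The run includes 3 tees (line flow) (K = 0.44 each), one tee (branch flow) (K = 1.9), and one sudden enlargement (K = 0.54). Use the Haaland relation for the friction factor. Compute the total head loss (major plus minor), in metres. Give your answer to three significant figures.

H_L ≈ 1.59 m

V = 4Q/(πD²) = 1.803 m/s; V²/2g = 0.1656 m
Re = 8.86×10^5, ε/D = 2.46×10^-6 → f = 0.01186 (Haaland)
Major: h_f = f(L/D)·V²/2g = 0.01186·493.0·0.1656 = 0.9686 m
Minor: ΣK = 3.76; h_m = ΣK·V²/2g = 0.6228 m
Total H_L = 0.9686 + 0.6228 = 1.591 m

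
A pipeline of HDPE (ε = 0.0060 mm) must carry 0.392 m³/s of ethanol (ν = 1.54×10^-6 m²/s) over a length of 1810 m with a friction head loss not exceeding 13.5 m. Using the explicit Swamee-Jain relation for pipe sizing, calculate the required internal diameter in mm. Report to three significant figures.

Swamee-Jain (Type III): D = 0.66·[ε^1.25·(LQ²/(gh_f))^4.75 + ν·Q^9.4·(L/(gh_f))^5.2]^0.04
LQ²/(gh_f) = 2.100; L/(gh_f) = 13.67
Term 1 = ε^1.25·(…)^4.75 = 1.01×10^-5; Term 2 = ν·Q^9.4·(…)^5.2 = 1.86×10^-4
D = 0.66·(1.01×10^-5 + 1.86×10^-4)^0.04 = 0.4691 m = 469 mm
Check: V = 2.27 m/s, Re = 6.91×10^5, f = 0.01261, h_f = 12.8 m ≈ 13.5 m ✓

D ≈ 469 mm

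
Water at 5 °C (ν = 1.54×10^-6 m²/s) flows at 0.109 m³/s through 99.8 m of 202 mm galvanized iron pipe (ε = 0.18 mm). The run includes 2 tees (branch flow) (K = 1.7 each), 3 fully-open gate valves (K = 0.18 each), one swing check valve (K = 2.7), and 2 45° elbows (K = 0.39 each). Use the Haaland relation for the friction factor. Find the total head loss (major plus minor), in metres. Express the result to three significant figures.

H_L ≈ 10.1 m

V = 4Q/(πD²) = 3.401 m/s; V²/2g = 0.5896 m
Re = 4.46×10^5, ε/D = 8.91×10^-4 → f = 0.01977 (Haaland)
Major: h_f = f(L/D)·V²/2g = 0.01977·494.1·0.5896 = 5.758 m
Minor: ΣK = 7.42; h_m = ΣK·V²/2g = 4.375 m
Total H_L = 5.758 + 4.375 = 10.13 m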